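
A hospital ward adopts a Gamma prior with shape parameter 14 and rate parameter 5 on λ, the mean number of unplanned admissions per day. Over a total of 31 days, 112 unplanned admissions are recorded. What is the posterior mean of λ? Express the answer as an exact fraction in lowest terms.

7/2

Total count 112 over total exposure 31 days.
Gamma(α, β) with Poisson data over total exposure Σt gives posterior Gamma(α+Σx, β+Σt) = Gamma(126, 36).
Posterior mean = α'/β' = 126/36 = 7/2.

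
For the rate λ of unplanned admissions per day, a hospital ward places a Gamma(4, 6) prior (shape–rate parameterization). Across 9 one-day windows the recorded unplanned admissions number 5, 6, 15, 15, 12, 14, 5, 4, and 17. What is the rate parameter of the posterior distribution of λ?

15

Total count: 5 + 6 + 15 + 15 + 12 + 14 + 5 + 4 + 17 = 93.
Total exposure: 9 days.
Posterior: α' = 4 + 93 = 97, β' = 6 + 9 = 15.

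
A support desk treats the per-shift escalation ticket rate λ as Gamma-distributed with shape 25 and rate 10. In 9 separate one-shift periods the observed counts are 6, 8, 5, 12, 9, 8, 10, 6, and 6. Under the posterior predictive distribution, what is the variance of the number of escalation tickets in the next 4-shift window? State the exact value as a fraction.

Total count: 6 + 8 + 5 + 12 + 9 + 8 + 10 + 6 + 6 = 70.
Total exposure: 9 shifts.
Posterior: α' = 25 + 70 = 95, β' = 10 + 9 = 19.
The posterior predictive for a window of length T is Negative Binomial with variance T·α'·(β'+T)/β'² = 4·95·23/361 = 460/19.

460/19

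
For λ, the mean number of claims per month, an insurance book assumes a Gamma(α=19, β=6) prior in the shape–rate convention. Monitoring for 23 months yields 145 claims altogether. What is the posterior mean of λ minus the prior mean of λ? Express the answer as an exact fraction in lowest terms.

Total count 145 over total exposure 23 months.
Conjugate update: add total count to the shape and total exposure to the rate, giving Gamma(164, 29).
Posterior mean = 164/29 = 164/29; prior mean = 19/6 = 19/6. Difference = 164/29 − 19/6 = 433/174.

433/174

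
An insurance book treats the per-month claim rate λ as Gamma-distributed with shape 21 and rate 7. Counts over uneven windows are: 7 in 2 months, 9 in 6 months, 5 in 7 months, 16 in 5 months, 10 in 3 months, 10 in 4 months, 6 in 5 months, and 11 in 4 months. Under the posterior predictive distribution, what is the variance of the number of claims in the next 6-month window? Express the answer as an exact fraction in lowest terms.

Total count: 7 + 9 + 5 + 16 + 10 + 10 + 6 + 11 = 74.
Total exposure: 2 + 6 + 7 + 5 + 3 + 4 + 5 + 4 = 36 months.
By Gamma–Poisson conjugacy, the posterior is Gamma(α + Σx, β + Σt) = Gamma(21 + 74, 7 + 36) = Gamma(95, 43).
The posterior predictive for a window of length T is Negative Binomial with variance T·α'·(β'+T)/β'² = 6·95·49/1849 = 27930/1849.

27930/1849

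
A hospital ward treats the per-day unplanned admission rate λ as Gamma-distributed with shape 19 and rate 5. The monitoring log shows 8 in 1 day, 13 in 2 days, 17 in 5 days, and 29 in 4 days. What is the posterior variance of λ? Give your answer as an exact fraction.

86/289

Total count: 8 + 13 + 17 + 29 = 67.
Total exposure: 1 + 2 + 5 + 4 = 12 days.
Posterior: α' = 19 + 67 = 86, β' = 5 + 12 = 17.
Posterior variance = α'/β'² = 86/289.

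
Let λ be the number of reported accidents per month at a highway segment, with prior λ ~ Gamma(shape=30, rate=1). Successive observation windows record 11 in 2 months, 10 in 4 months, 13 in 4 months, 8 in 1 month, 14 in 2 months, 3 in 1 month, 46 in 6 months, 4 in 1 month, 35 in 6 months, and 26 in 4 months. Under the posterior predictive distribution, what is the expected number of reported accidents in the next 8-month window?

Total count: 11 + 10 + 13 + 8 + 14 + 3 + 46 + 4 + 35 + 26 = 170.
Total exposure: 2 + 4 + 4 + 1 + 2 + 1 + 6 + 1 + 6 + 4 = 31 months.
Conjugate update: add total count to the shape and total exposure to the rate, giving Gamma(200, 32).
Predictive mean over an 8-month window = T·E[λ|data] = 8·200/32 = 50.

50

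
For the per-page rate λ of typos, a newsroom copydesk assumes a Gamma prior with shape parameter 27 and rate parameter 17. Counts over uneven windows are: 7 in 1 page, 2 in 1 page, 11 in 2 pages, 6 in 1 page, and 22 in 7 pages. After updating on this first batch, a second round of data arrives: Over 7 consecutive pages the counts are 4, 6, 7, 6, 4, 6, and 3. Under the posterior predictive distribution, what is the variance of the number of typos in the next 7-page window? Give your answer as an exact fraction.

11137/432

Total count: 7 + 2 + 11 + 6 + 22 = 48.
Total exposure: 1 + 1 + 2 + 1 + 7 = 12 pages.
After the first batch: Gamma(27 + 48, 17 + 12) = Gamma(75, 29).
Total count: 4 + 6 + 7 + 6 + 4 + 6 + 3 = 36.
Total exposure: 7 pages.
After the second batch: Gamma(75 + 36, 29 + 7) = Gamma(111, 36).
The posterior predictive for a window of length T is Negative Binomial with variance T·α'·(β'+T)/β'² = 7·111·43/1296 = 11137/432.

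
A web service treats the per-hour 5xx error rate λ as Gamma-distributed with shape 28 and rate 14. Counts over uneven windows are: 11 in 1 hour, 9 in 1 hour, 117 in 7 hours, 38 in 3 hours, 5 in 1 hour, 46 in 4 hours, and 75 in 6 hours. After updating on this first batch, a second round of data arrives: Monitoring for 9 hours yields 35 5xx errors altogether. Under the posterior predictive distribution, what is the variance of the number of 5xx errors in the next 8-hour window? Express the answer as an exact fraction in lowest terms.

Total count: 11 + 9 + 117 + 38 + 5 + 46 + 75 = 301.
Total exposure: 1 + 1 + 7 + 3 + 1 + 4 + 6 = 23 hours.
After the first batch: Gamma(28 + 301, 14 + 23) = Gamma(329, 37).
Total count 35 over total exposure 9 hours.
After the second batch: Gamma(329 + 35, 37 + 9) = Gamma(364, 46).
The posterior predictive for a window of length T is Negative Binomial with variance T·α'·(β'+T)/β'² = 8·364·54/2116 = 39312/529.

39312/529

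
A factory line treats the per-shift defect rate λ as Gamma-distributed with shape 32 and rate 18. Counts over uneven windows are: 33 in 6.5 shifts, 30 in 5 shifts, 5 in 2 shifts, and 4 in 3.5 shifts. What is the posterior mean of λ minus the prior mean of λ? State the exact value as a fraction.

Total count: 33 + 30 + 5 + 4 = 72.
Total exposure: 6.5 + 5 + 2 + 3.5 = 17 shifts.
By Gamma–Poisson conjugacy, the posterior is Gamma(α + Σx, β + Σt) = Gamma(32 + 72, 18 + 17) = Gamma(104, 35).
Posterior mean = 104/35 = 104/35; prior mean = 32/18 = 16/9. Difference = 104/35 − 16/9 = 376/315.

376/315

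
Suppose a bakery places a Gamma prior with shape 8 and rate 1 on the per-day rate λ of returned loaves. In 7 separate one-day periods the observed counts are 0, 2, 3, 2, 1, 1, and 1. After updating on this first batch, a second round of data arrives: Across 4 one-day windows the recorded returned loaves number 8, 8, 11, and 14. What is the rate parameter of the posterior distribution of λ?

12

Total count: 0 + 2 + 3 + 2 + 1 + 1 + 1 = 10.
Total exposure: 7 days.
After the first batch: Gamma(8 + 10, 1 + 7) = Gamma(18, 8).
Total count: 8 + 8 + 11 + 14 = 41.
Total exposure: 4 days.
After the second batch: Gamma(18 + 41, 8 + 4) = Gamma(59, 12).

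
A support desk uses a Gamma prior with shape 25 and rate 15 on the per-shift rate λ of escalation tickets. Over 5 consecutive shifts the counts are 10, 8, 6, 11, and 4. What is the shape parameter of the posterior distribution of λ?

64

Total count: 10 + 8 + 6 + 11 + 4 = 39.
Total exposure: 5 shifts.
Conjugate update: add total count to the shape and total exposure to the rate, giving Gamma(64, 20).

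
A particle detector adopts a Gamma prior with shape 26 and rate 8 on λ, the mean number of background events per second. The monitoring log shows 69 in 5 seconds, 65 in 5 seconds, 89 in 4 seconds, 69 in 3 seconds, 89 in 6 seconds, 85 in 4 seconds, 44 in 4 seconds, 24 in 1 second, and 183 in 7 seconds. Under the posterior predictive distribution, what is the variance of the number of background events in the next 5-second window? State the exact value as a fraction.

Total count: 69 + 65 + 89 + 69 + 89 + 85 + 44 + 24 + 183 = 717.
Total exposure: 5 + 5 + 4 + 3 + 6 + 4 + 4 + 1 + 7 = 39 seconds.
Posterior: α' = 26 + 717 = 743, β' = 8 + 39 = 47.
The posterior predictive for a window of length T is Negative Binomial with variance T·α'·(β'+T)/β'² = 5·743·52/2209 = 193180/2209.

193180/2209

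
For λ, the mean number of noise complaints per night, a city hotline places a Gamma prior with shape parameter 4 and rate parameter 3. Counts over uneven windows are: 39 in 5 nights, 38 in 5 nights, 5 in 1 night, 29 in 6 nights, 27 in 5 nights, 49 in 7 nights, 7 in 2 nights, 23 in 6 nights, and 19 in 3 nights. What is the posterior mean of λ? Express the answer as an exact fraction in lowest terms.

Total count: 39 + 38 + 5 + 29 + 27 + 49 + 7 + 23 + 19 = 236.
Total exposure: 5 + 5 + 1 + 6 + 5 + 7 + 2 + 6 + 3 = 40 nights.
The Gamma prior is conjugate for the Poisson rate, so λ | data ~ Gamma(4+236, 3+40) = Gamma(240, 43).
Posterior mean = α'/β' = 240/43.

240/43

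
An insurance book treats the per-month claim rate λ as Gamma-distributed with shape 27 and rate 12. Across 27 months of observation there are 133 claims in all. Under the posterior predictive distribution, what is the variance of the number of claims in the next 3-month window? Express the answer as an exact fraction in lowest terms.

2240/169

Total count 133 over total exposure 27 months.
By Gamma–Poisson conjugacy, the posterior is Gamma(α + Σx, β + Σt) = Gamma(27 + 133, 12 + 27) = Gamma(160, 39).
The posterior predictive for a window of length T is Negative Binomial with variance T·α'·(β'+T)/β'² = 3·160·42/1521 = 2240/169.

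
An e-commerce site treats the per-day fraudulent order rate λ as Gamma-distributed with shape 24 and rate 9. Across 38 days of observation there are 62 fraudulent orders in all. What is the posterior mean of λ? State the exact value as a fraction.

Total count 62 over total exposure 38 days.
Posterior: α' = 24 + 62 = 86, β' = 9 + 38 = 47.
Posterior mean = α'/β' = 86/47.

86/47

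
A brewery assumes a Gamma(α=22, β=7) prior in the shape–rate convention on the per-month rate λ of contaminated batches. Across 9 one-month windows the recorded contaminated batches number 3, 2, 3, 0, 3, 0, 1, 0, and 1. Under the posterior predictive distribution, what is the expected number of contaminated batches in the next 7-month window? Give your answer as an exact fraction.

245/16

Total count: 3 + 2 + 3 + 0 + 3 + 0 + 1 + 0 + 1 = 13.
Total exposure: 9 months.
Gamma(α, β) with Poisson data over total exposure Σt gives posterior Gamma(α+Σx, β+Σt) = Gamma(35, 16).
Predictive mean over a 7-month window = T·E[λ|data] = 7·35/16 = 245/16.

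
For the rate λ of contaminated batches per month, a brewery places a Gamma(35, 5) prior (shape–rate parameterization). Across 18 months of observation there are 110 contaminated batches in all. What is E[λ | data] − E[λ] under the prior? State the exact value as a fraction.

-16/23

Total count 110 over total exposure 18 months.
Gamma(α, β) with Poisson data over total exposure Σt gives posterior Gamma(α+Σx, β+Σt) = Gamma(145, 23).
Posterior mean = 145/23 = 145/23; prior mean = 35/5 = 7. Difference = 145/23 − 7 = -16/23.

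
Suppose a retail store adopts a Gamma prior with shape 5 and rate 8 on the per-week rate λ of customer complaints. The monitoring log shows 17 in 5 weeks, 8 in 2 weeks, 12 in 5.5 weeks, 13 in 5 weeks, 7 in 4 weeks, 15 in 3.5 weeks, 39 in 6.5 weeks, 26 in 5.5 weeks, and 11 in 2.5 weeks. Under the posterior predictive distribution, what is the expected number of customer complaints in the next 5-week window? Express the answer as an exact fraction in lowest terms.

306/19

Total count: 17 + 8 + 12 + 13 + 7 + 15 + 39 + 26 + 11 = 148.
Total exposure: 5 + 2 + 5.5 + 5 + 4 + 3.5 + 6.5 + 5.5 + 2.5 = 39.5 weeks.
Posterior: α' = 5 + 148 = 153, β' = 8 + 39.5 = 95/2.
Predictive mean over a 5-week window = T·E[λ|data] = 5·153/(95/2) = 306/19.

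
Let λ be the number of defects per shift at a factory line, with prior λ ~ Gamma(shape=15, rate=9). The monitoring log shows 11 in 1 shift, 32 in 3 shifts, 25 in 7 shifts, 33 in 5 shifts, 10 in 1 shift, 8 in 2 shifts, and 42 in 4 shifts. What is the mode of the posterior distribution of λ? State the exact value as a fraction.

Total count: 11 + 32 + 25 + 33 + 10 + 8 + 42 = 161.
Total exposure: 1 + 3 + 7 + 5 + 1 + 2 + 4 = 23 shifts.
The Gamma prior is conjugate for the Poisson rate, so λ | data ~ Gamma(15+161, 9+23) = Gamma(176, 32).
Posterior mode = (α'−1)/β' = 175/32.

175/32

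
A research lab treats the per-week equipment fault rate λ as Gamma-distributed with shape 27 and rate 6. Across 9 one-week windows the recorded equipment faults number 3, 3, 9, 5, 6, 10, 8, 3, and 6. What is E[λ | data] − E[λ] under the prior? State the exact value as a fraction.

5/6

Total count: 3 + 3 + 9 + 5 + 6 + 10 + 8 + 3 + 6 = 53.
Total exposure: 9 weeks.
The Gamma prior is conjugate for the Poisson rate, so λ | data ~ Gamma(27+53, 6+9) = Gamma(80, 15).
Posterior mean = 80/15 = 16/3; prior mean = 27/6 = 9/2. Difference = 16/3 − 9/2 = 5/6.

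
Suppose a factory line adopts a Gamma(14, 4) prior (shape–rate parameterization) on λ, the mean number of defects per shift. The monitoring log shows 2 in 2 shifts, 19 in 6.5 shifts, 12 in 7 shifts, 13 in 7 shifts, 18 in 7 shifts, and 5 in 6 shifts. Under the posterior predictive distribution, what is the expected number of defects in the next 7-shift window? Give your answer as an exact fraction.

Total count: 2 + 19 + 12 + 13 + 18 + 5 = 69.
Total exposure: 2 + 6.5 + 7 + 7 + 7 + 6 = 35.5 shifts.
The Gamma prior is conjugate for the Poisson rate, so λ | data ~ Gamma(14+69, 4+35.5) = Gamma(83, 79/2).
Predictive mean over a 7-shift window = T·E[λ|data] = 7·83/(79/2) = 1162/79.

1162/79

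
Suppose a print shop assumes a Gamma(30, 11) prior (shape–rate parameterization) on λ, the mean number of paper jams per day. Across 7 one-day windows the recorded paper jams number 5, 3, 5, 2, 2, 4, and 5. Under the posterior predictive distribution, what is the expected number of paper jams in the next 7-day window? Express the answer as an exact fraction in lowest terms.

Total count: 5 + 3 + 5 + 2 + 2 + 4 + 5 = 26.
Total exposure: 7 days.
By Gamma–Poisson conjugacy, the posterior is Gamma(α + Σx, β + Σt) = Gamma(30 + 26, 11 + 7) = Gamma(56, 18).
Predictive mean over a 7-day window = T·E[λ|data] = 7·56/18 = 196/9.

196/9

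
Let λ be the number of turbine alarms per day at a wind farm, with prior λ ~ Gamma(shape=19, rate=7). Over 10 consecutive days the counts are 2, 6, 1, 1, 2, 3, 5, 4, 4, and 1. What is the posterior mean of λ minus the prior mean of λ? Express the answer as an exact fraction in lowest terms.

13/119

Total count: 2 + 6 + 1 + 1 + 2 + 3 + 5 + 4 + 4 + 1 = 29.
Total exposure: 10 days.
By Gamma–Poisson conjugacy, the posterior is Gamma(α + Σx, β + Σt) = Gamma(19 + 29, 7 + 10) = Gamma(48, 17).
Posterior mean = 48/17 = 48/17; prior mean = 19/7 = 19/7. Difference = 48/17 − 19/7 = 13/119.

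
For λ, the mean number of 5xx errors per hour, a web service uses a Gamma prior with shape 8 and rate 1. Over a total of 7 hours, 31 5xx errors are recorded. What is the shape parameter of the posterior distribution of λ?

39

Total count 31 over total exposure 7 hours.
Conjugate update: add total count to the shape and total exposure to the rate, giving Gamma(39, 8).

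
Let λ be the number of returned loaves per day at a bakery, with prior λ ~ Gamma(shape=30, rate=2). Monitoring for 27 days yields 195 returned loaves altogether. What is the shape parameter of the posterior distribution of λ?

Total count 195 over total exposure 27 days.
Posterior: α' = 30 + 195 = 225, β' = 2 + 27 = 29.

225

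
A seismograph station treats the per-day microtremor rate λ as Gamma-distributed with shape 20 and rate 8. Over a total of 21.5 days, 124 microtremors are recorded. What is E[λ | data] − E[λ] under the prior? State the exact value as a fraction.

281/118

Total count 124 over total exposure 21.5 days.
The Gamma prior is conjugate for the Poisson rate, so λ | data ~ Gamma(20+124, 8+21.5) = Gamma(144, 59/2).
Posterior mean = 144/(59/2) = 288/59; prior mean = 20/8 = 5/2. Difference = 288/59 − 5/2 = 281/118.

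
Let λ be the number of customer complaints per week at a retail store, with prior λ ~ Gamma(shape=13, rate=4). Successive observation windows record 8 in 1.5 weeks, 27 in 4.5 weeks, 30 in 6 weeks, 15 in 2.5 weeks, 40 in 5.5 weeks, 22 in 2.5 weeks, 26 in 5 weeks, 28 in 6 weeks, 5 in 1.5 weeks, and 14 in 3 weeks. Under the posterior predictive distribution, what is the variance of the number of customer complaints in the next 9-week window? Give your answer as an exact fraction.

2907/49

Total count: 8 + 27 + 30 + 15 + 40 + 22 + 26 + 28 + 5 + 14 = 215.
Total exposure: 1.5 + 4.5 + 6 + 2.5 + 5.5 + 2.5 + 5 + 6 + 1.5 + 3 = 38 weeks.
By Gamma–Poisson conjugacy, the posterior is Gamma(α + Σx, β + Σt) = Gamma(13 + 215, 4 + 38) = Gamma(228, 42).
The posterior predictive for a window of length T is Negative Binomial with variance T·α'·(β'+T)/β'² = 9·228·51/1764 = 2907/49.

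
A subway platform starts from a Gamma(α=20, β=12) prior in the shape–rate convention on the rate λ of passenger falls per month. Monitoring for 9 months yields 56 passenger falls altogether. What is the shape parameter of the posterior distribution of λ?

Total count 56 over total exposure 9 months.
Conjugate update: add total count to the shape and total exposure to the rate, giving Gamma(76, 21).

76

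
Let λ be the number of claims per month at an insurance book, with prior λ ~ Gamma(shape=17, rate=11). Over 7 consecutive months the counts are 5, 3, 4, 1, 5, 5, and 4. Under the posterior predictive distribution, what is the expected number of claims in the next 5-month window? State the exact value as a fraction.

Total count: 5 + 3 + 4 + 1 + 5 + 5 + 4 = 27.
Total exposure: 7 months.
By Gamma–Poisson conjugacy, the posterior is Gamma(α + Σx, β + Σt) = Gamma(17 + 27, 11 + 7) = Gamma(44, 18).
Predictive mean over a 5-month window = T·E[λ|data] = 5·44/18 = 110/9.

110/9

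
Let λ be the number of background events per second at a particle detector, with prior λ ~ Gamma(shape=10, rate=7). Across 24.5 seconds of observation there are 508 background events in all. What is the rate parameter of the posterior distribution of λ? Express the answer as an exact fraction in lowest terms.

63/2

Total count 508 over total exposure 24.5 seconds.
The Gamma prior is conjugate for the Poisson rate, so λ | data ~ Gamma(10+508, 7+24.5) = Gamma(518, 63/2).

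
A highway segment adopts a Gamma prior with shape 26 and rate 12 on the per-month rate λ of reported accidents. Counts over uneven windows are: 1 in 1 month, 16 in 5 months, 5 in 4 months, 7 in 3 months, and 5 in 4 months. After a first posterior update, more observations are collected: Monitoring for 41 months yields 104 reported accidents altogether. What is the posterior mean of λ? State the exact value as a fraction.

82/35

Total count: 1 + 16 + 5 + 7 + 5 = 34.
Total exposure: 1 + 5 + 4 + 3 + 4 = 17 months.
After the first batch: Gamma(26 + 34, 12 + 17) = Gamma(60, 29).
Total count 104 over total exposure 41 months.
After the second batch: Gamma(60 + 104, 29 + 41) = Gamma(164, 70).
Posterior mean = α'/β' = 164/70 = 82/35.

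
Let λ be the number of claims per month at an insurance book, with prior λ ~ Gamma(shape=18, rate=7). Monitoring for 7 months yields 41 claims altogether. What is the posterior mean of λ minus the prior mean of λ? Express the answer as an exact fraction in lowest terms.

23/14

Total count 41 over total exposure 7 months.
Posterior: α' = 18 + 41 = 59, β' = 7 + 7 = 14.
Posterior mean = 59/14 = 59/14; prior mean = 18/7 = 18/7. Difference = 59/14 − 18/7 = 23/14.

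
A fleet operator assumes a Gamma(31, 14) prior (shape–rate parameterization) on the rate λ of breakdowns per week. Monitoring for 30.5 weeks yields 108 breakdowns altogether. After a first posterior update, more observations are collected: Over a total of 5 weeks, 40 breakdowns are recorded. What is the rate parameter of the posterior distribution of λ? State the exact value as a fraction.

99/2

Total count 108 over total exposure 30.5 weeks.
After the first batch: Gamma(31 + 108, 14 + 30.5) = Gamma(139, 89/2).
Total count 40 over total exposure 5 weeks.
After the second batch: Gamma(139 + 40, 89/2 + 5) = Gamma(179, 99/2).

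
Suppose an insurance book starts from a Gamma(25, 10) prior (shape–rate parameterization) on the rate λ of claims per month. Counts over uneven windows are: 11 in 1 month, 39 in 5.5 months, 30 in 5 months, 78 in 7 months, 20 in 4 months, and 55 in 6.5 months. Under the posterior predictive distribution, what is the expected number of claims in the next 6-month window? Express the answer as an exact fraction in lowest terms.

516/13

Total count: 11 + 39 + 30 + 78 + 20 + 55 = 233.
Total exposure: 1 + 5.5 + 5 + 7 + 4 + 6.5 = 29 months.
Gamma(α, β) with Poisson data over total exposure Σt gives posterior Gamma(α+Σx, β+Σt) = Gamma(258, 39).
Predictive mean over a 6-month window = T·E[λ|data] = 6·258/39 = 516/13.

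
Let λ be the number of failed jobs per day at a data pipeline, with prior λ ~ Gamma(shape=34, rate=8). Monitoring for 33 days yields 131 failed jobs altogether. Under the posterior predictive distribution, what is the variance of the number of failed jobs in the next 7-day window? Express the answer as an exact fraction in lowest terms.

55440/1681

Total count 131 over total exposure 33 days.
Gamma(α, β) with Poisson data over total exposure Σt gives posterior Gamma(α+Σx, β+Σt) = Gamma(165, 41).
The posterior predictive for a window of length T is Negative Binomial with variance T·α'·(β'+T)/β'² = 7·165·48/1681 = 55440/1681.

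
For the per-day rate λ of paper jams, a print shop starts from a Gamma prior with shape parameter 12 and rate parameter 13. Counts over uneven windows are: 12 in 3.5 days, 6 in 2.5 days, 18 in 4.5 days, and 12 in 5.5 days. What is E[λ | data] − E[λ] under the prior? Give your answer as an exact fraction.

Total count: 12 + 6 + 18 + 12 = 48.
Total exposure: 3.5 + 2.5 + 4.5 + 5.5 = 16 days.
Posterior: α' = 12 + 48 = 60, β' = 13 + 16 = 29.
Posterior mean = 60/29 = 60/29; prior mean = 12/13 = 12/13. Difference = 60/29 − 12/13 = 432/377.

432/377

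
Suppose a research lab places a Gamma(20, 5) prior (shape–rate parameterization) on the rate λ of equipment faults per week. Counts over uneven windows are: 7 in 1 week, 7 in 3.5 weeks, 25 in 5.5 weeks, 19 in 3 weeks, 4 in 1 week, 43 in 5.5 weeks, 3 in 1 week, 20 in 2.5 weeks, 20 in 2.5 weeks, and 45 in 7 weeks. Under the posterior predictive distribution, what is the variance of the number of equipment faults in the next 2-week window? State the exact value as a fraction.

Total count: 7 + 7 + 25 + 19 + 4 + 43 + 3 + 20 + 20 + 45 = 193.
Total exposure: 1 + 3.5 + 5.5 + 3 + 1 + 5.5 + 1 + 2.5 + 2.5 + 7 = 32.5 weeks.
By Gamma–Poisson conjugacy, the posterior is Gamma(α + Σx, β + Σt) = Gamma(20 + 193, 5 + 32.5) = Gamma(213, 75/2).
The posterior predictive for a window of length T is Negative Binomial with variance T·α'·(β'+T)/β'² = 2·213·(79/2)/(5625/4) = 22436/1875.

22436/1875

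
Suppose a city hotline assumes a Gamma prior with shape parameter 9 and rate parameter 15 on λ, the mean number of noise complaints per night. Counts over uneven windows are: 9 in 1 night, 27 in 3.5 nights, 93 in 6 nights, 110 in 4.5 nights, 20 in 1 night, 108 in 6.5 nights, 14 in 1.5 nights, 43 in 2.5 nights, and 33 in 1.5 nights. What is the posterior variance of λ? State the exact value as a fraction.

466/1849

Total count: 9 + 27 + 93 + 110 + 20 + 108 + 14 + 43 + 33 = 457.
Total exposure: 1 + 3.5 + 6 + 4.5 + 1 + 6.5 + 1.5 + 2.5 + 1.5 = 28 nights.
Gamma(α, β) with Poisson data over total exposure Σt gives posterior Gamma(α+Σx, β+Σt) = Gamma(466, 43).
Posterior variance = α'/β'² = 466/1849.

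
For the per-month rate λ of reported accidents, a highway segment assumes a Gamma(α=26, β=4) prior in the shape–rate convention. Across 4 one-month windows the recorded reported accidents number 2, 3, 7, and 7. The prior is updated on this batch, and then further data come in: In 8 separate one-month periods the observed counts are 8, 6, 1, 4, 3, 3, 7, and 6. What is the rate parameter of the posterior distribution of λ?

16

Total count: 2 + 3 + 7 + 7 = 19.
Total exposure: 4 months.
After the first batch: Gamma(26 + 19, 4 + 4) = Gamma(45, 8).
Total count: 8 + 6 + 1 + 4 + 3 + 3 + 7 + 6 = 38.
Total exposure: 8 months.
After the second batch: Gamma(45 + 38, 8 + 8) = Gamma(83, 16).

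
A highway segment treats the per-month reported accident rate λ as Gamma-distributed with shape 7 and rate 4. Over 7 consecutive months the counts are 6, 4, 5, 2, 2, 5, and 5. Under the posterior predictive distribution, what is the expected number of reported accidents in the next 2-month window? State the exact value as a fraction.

72/11

Total count: 6 + 4 + 5 + 2 + 2 + 5 + 5 = 29.
Total exposure: 7 months.
The Gamma prior is conjugate for the Poisson rate, so λ | data ~ Gamma(7+29, 4+7) = Gamma(36, 11).
Predictive mean over a 2-month window = T·E[λ|data] = 2·36/11 = 72/11.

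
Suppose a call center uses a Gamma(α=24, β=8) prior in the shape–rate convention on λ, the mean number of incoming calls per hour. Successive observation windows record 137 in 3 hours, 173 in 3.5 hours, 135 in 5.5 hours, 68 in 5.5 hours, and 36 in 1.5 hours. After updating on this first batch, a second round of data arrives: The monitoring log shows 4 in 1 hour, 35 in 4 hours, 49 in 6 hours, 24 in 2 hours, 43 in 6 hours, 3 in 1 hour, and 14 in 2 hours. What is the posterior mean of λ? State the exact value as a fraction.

745/49

Total count: 137 + 173 + 135 + 68 + 36 = 549.
Total exposure: 3 + 3.5 + 5.5 + 5.5 + 1.5 = 19 hours.
After the first batch: Gamma(24 + 549, 8 + 19) = Gamma(573, 27).
Total count: 4 + 35 + 49 + 24 + 43 + 3 + 14 = 172.
Total exposure: 1 + 4 + 6 + 2 + 6 + 1 + 2 = 22 hours.
After the second batch: Gamma(573 + 172, 27 + 22) = Gamma(745, 49).
Posterior mean = α'/β' = 745/49.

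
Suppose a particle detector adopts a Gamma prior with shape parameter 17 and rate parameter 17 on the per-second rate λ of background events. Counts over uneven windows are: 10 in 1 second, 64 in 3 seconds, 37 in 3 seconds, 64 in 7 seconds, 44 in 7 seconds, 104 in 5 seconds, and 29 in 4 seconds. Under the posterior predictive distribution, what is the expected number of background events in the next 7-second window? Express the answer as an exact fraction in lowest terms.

2583/47

Total count: 10 + 64 + 37 + 64 + 44 + 104 + 29 = 352.
Total exposure: 1 + 3 + 3 + 7 + 7 + 5 + 4 = 30 seconds.
By Gamma–Poisson conjugacy, the posterior is Gamma(α + Σx, β + Σt) = Gamma(17 + 352, 17 + 30) = Gamma(369, 47).
Predictive mean over a 7-second window = T·E[λ|data] = 7·369/47 = 2583/47.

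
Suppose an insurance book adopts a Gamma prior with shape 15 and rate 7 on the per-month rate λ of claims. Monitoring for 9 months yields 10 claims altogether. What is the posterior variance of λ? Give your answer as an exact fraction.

25/256

Total count 10 over total exposure 9 months.
Posterior: α' = 15 + 10 = 25, β' = 7 + 9 = 16.
Posterior variance = α'/β'² = 25/256.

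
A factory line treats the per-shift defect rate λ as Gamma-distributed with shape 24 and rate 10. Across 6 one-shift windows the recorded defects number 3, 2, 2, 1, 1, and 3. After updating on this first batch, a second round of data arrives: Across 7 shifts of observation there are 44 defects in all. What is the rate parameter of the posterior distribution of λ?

Total count: 3 + 2 + 2 + 1 + 1 + 3 = 12.
Total exposure: 6 shifts.
After the first batch: Gamma(24 + 12, 10 + 6) = Gamma(36, 16).
Total count 44 over total exposure 7 shifts.
After the second batch: Gamma(36 + 44, 16 + 7) = Gamma(80, 23).

23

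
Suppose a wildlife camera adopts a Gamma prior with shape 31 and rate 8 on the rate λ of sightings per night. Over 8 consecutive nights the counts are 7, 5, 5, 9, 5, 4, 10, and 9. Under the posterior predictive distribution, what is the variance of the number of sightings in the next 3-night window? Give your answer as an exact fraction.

4845/256

Total count: 7 + 5 + 5 + 9 + 5 + 4 + 10 + 9 = 54.
Total exposure: 8 nights.
Posterior: α' = 31 + 54 = 85, β' = 8 + 8 = 16.
The posterior predictive for a window of length T is Negative Binomial with variance T·α'·(β'+T)/β'² = 3·85·19/256 = 4845/256.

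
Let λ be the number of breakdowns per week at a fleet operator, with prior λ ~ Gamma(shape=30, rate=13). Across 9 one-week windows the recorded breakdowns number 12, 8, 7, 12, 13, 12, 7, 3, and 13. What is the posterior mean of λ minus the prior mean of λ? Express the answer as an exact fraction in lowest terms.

861/286

Total count: 12 + 8 + 7 + 12 + 13 + 12 + 7 + 3 + 13 = 87.
Total exposure: 9 weeks.
Posterior: α' = 30 + 87 = 117, β' = 13 + 9 = 22.
Posterior mean = 117/22 = 117/22; prior mean = 30/13 = 30/13. Difference = 117/22 − 30/13 = 861/286.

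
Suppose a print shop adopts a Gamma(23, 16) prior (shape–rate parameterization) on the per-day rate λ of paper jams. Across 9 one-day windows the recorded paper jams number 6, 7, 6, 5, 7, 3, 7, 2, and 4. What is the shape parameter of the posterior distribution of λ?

70

Total count: 6 + 7 + 6 + 5 + 7 + 3 + 7 + 2 + 4 = 47.
Total exposure: 9 days.
The Gamma prior is conjugate for the Poisson rate, so λ | data ~ Gamma(23+47, 16+9) = Gamma(70, 25).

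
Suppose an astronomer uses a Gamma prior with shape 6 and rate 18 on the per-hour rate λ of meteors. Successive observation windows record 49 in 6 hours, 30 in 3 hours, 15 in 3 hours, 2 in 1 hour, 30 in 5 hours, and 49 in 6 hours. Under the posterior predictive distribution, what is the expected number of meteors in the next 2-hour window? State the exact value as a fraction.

Total count: 49 + 30 + 15 + 2 + 30 + 49 = 175.
Total exposure: 6 + 3 + 3 + 1 + 5 + 6 = 24 hours.
Posterior: α' = 6 + 175 = 181, β' = 18 + 24 = 42.
Predictive mean over a 2-hour window = T·E[λ|data] = 2·181/42 = 181/21.

181/21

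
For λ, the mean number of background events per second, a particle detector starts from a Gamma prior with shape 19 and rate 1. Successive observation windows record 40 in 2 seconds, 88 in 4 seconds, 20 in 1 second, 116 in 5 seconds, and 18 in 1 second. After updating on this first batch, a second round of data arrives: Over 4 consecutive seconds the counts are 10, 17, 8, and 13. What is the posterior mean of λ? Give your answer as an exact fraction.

349/18

Total count: 40 + 88 + 20 + 116 + 18 = 282.
Total exposure: 2 + 4 + 1 + 5 + 1 = 13 seconds.
After the first batch: Gamma(19 + 282, 1 + 13) = Gamma(301, 14).
Total count: 10 + 17 + 8 + 13 = 48.
Total exposure: 4 seconds.
After the second batch: Gamma(301 + 48, 14 + 4) = Gamma(349, 18).
Posterior mean = α'/β' = 349/18.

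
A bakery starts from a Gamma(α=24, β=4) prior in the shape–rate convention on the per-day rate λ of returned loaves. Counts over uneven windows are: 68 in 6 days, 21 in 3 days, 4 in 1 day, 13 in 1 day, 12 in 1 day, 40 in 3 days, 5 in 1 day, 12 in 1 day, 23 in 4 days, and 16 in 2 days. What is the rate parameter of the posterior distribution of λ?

27

Total count: 68 + 21 + 4 + 13 + 12 + 40 + 5 + 12 + 23 + 16 = 214.
Total exposure: 6 + 3 + 1 + 1 + 1 + 3 + 1 + 1 + 4 + 2 = 23 days.
Conjugate update: add total count to the shape and total exposure to the rate, giving Gamma(238, 27).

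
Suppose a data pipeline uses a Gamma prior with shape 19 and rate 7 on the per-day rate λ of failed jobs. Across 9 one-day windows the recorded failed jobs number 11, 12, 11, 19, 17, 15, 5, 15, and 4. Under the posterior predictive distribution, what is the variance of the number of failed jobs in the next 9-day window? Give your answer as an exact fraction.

Total count: 11 + 12 + 11 + 19 + 17 + 15 + 5 + 15 + 4 = 109.
Total exposure: 9 days.
Gamma(α, β) with Poisson data over total exposure Σt gives posterior Gamma(α+Σx, β+Σt) = Gamma(128, 16).
The posterior predictive for a window of length T is Negative Binomial with variance T·α'·(β'+T)/β'² = 9·128·25/256 = 225/2.

225/2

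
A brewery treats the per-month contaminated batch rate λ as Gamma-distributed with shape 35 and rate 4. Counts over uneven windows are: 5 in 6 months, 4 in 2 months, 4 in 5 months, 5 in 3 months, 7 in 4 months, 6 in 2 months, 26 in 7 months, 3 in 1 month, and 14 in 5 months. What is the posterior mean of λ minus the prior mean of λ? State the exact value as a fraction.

-929/156

Total count: 5 + 4 + 4 + 5 + 7 + 6 + 26 + 3 + 14 = 74.
Total exposure: 6 + 2 + 5 + 3 + 4 + 2 + 7 + 1 + 5 = 35 months.
Conjugate update: add total count to the shape and total exposure to the rate, giving Gamma(109, 39).
Posterior mean = 109/39 = 109/39; prior mean = 35/4 = 35/4. Difference = 109/39 − 35/4 = -929/156.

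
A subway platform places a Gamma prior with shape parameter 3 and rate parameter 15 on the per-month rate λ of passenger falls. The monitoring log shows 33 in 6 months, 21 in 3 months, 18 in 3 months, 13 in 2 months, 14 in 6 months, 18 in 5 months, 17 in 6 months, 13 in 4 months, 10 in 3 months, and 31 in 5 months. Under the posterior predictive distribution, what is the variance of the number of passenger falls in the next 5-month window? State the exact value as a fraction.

60165/3364

Total count: 33 + 21 + 18 + 13 + 14 + 18 + 17 + 13 + 10 + 31 = 188.
Total exposure: 6 + 3 + 3 + 2 + 6 + 5 + 6 + 4 + 3 + 5 = 43 months.
By Gamma–Poisson conjugacy, the posterior is Gamma(α + Σx, β + Σt) = Gamma(3 + 188, 15 + 43) = Gamma(191, 58).
The posterior predictive for a window of length T is Negative Binomial with variance T·α'·(β'+T)/β'² = 5·191·63/3364 = 60165/3364.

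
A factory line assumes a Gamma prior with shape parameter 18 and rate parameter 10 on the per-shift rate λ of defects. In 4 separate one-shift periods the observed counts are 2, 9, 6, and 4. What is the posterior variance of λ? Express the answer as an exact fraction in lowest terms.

Total count: 2 + 9 + 6 + 4 = 21.
Total exposure: 4 shifts.
The Gamma prior is conjugate for the Poisson rate, so λ | data ~ Gamma(18+21, 10+4) = Gamma(39, 14).
Posterior variance = α'/β'² = 39/196.

39/196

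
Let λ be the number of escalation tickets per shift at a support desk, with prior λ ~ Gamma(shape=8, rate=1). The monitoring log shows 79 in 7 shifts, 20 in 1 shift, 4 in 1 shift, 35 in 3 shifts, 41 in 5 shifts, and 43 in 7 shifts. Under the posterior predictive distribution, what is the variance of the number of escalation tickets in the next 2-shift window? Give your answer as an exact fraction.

2484/125

Total count: 79 + 20 + 4 + 35 + 41 + 43 = 222.
Total exposure: 7 + 1 + 1 + 3 + 5 + 7 = 24 shifts.
Gamma(α, β) with Poisson data over total exposure Σt gives posterior Gamma(α+Σx, β+Σt) = Gamma(230, 25).
The posterior predictive for a window of length T is Negative Binomial with variance T·α'·(β'+T)/β'² = 2·230·27/625 = 2484/125.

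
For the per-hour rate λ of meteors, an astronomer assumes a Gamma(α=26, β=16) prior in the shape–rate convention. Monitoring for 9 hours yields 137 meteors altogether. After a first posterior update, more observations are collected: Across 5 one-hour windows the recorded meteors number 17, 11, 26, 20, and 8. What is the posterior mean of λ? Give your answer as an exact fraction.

Total count 137 over total exposure 9 hours.
After the first batch: Gamma(26 + 137, 16 + 9) = Gamma(163, 25).
Total count: 17 + 11 + 26 + 20 + 8 = 82.
Total exposure: 5 hours.
After the second batch: Gamma(163 + 82, 25 + 5) = Gamma(245, 30).
Posterior mean = α'/β' = 245/30 = 49/6.

49/6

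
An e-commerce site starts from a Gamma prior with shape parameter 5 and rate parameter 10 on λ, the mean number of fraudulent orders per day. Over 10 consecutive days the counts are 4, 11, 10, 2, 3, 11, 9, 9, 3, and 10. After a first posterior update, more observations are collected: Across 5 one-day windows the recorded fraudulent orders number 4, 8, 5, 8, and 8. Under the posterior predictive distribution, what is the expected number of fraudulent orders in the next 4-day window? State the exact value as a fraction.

88/5

Total count: 4 + 11 + 10 + 2 + 3 + 11 + 9 + 9 + 3 + 10 = 72.
Total exposure: 10 days.
After the first batch: Gamma(5 + 72, 10 + 10) = Gamma(77, 20).
Total count: 4 + 8 + 5 + 8 + 8 = 33.
Total exposure: 5 days.
After the second batch: Gamma(77 + 33, 20 + 5) = Gamma(110, 25).
Predictive mean over a 4-day window = T·E[λ|data] = 4·110/25 = 88/5.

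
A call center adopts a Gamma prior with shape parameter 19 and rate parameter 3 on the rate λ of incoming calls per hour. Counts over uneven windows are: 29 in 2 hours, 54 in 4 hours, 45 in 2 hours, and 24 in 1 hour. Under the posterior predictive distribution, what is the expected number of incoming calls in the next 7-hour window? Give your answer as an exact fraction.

399/4

Total count: 29 + 54 + 45 + 24 = 152.
Total exposure: 2 + 4 + 2 + 1 = 9 hours.
Gamma(α, β) with Poisson data over total exposure Σt gives posterior Gamma(α+Σx, β+Σt) = Gamma(171, 12).
Predictive mean over a 7-hour window = T·E[λ|data] = 7·171/12 = 399/4.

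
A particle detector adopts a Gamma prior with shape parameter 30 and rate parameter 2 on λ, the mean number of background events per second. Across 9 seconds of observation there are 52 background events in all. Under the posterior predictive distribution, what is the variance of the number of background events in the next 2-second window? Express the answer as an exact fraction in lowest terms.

Total count 52 over total exposure 9 seconds.
By Gamma–Poisson conjugacy, the posterior is Gamma(α + Σx, β + Σt) = Gamma(30 + 52, 2 + 9) = Gamma(82, 11).
The posterior predictive for a window of length T is Negative Binomial with variance T·α'·(β'+T)/β'² = 2·82·13/121 = 2132/121.

2132/121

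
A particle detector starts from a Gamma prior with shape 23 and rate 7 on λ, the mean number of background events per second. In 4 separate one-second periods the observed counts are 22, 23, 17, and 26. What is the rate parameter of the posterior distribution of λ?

Total count: 22 + 23 + 17 + 26 = 88.
Total exposure: 4 seconds.
Gamma(α, β) with Poisson data over total exposure Σt gives posterior Gamma(α+Σx, β+Σt) = Gamma(111, 11).

11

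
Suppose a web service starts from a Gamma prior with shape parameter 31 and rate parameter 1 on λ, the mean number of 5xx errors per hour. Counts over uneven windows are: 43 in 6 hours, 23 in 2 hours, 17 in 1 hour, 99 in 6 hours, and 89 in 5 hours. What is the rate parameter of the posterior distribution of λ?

21

Total count: 43 + 23 + 17 + 99 + 89 = 271.
Total exposure: 6 + 2 + 1 + 6 + 5 = 20 hours.
The Gamma prior is conjugate for the Poisson rate, so λ | data ~ Gamma(31+271, 1+20) = Gamma(302, 21).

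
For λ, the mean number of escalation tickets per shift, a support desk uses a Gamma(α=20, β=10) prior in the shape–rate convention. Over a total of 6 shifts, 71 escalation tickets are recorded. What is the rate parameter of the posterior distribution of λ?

Total count 71 over total exposure 6 shifts.
Posterior: α' = 20 + 71 = 91, β' = 10 + 6 = 16.

16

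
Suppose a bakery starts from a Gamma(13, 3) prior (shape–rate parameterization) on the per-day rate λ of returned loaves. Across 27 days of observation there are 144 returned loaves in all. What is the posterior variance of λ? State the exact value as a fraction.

157/900

Total count 144 over total exposure 27 days.
The Gamma prior is conjugate for the Poisson rate, so λ | data ~ Gamma(13+144, 3+27) = Gamma(157, 30).
Posterior variance = α'/β'² = 157/900.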